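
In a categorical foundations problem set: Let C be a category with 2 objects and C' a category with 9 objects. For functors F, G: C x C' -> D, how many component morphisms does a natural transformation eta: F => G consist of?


A natural transformation eta: F => G assigns one component morphism per
object of the domain category.
The domain is the product category C x C', so
|Ob(C x C')| = |Ob(C)| * |Ob(C')| = 2 * 9 = 18.
Therefore eta has 18 component morphisms.

18


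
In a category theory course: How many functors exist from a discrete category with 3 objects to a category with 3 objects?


A functor from a discrete category C to D is determined by
where each object maps. Each of the 3 objects of C can map
to any of the 3 objects of D independently.
Number of functors = 3^3 = 27

27


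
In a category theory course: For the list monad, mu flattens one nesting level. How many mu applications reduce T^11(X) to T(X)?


Each application of mu: T^2 -> T removes one layer of nesting.
Starting at depth 11 (i.e., T^11(X)), we need to reach T(X).
Number of mu applications = 11 - 1 = 10

10


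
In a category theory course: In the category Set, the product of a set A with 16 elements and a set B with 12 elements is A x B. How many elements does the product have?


In Set, the product A x B is the Cartesian product.
By the universal property, |A x B| = |A| * |B|.
|A x B| = 16 * 12 = 192

192


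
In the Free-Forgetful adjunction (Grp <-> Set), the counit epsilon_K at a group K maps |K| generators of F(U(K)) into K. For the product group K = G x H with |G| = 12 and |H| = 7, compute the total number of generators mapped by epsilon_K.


The counit epsilon_K: F(U(K)) -> K of the Free-Forgetful adjunction
maps |K| generators of F(U(K)) into K. For K = G x H (the product group),
|G x H| = |G| * |H|.
Total generators mapped = 12 * 7 = 84.

84


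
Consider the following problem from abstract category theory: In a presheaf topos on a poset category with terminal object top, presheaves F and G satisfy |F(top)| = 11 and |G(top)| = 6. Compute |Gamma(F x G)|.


Global sections of a presheaf on a poset with terminal top satisfy
Gamma(H) ~ H(top). Presheaves admit pointwise products, so
(F x G)(top) = F(top) x G(top) (Cartesian product).
|Gamma(F x G)| = |F(top)| * |G(top)| = 11 * 6 = 66.

66


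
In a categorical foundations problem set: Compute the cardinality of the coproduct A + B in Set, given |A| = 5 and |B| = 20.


In Set, the coproduct A + B is the disjoint union.
|A + B| = |A| + |B| = 5 + 20 = 25

25


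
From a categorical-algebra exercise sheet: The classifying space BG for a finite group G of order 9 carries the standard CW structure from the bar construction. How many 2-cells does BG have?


In the bar-construction CW model of BG, the n-cells are indexed by
n-tuples [g_1|...|g_n] of non-identity elements of G (degenerate
simplices with some g_i = e do not contribute cells), so there are
(|G| - 1)^n n-cells.
For dim = 2 with |G| = 9:
cells = (9 - 1)^2 = 8^2 = 64

64


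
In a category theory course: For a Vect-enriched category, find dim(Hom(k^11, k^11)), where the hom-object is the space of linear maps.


In Vect-enriched categories, Hom(k^n, k^m) is the space of m x n matrices.
dim(Hom(k^11, k^11)) = 11 * 11 = 121

121


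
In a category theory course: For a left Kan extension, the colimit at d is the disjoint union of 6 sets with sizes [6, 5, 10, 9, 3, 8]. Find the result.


Pointwise, the left Kan extension (Lan_F H)(d) is the colimit, indexed
by the comma category (F downarrow d), of H composed with the
projection (F downarrow d) -> C. Here that colimit is given
as a coproduct (disjoint union) of sets, so its cardinality is the
sum of the sizes of the summands.
Coproduct of sets with sizes: 6 + 5 + 10 + 9 + 3 + 8
= 41

41


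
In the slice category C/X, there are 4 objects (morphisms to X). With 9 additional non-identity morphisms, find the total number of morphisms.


In the slice category C/X, objects are morphisms to X.
Identity morphisms: 4 (one per object of C/X).
Non-identity morphisms: 9.
Total = 4 + 9 = 13

13


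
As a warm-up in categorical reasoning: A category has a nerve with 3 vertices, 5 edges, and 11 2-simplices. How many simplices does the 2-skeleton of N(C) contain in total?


The 2-skeleton of the nerve N(C) consists of simplices in dimensions 0, 1, 2:
  |N(C)_0| = 3 (objects)
  |N(C)_1| = 5 (morphisms)
  |N(C)_2| = 11 (composable pairs)
Total = 3 + 5 + 11 = 19

19


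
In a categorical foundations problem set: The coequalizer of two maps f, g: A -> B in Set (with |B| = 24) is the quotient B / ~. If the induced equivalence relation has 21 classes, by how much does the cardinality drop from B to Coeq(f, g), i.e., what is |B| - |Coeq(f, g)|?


The coequalizer Coeq(f, g) = B / ~ has one element per equivalence class.
|B| = 24, |Coeq(f, g)| = 21.
|B| - |Coeq(f, g)| = 24 - 21 = 3.

3


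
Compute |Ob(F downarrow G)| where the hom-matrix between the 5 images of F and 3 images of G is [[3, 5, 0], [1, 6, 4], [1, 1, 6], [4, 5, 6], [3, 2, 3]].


Objects of (F downarrow G) are triples (a, b, h: F(a)->G(b)).
The count equals the sum of all entries in the hom-matrix.
sum(row 0) = 8
sum(row 1) = 11
sum(row 2) = 8
sum(row 3) = 15
sum(row 4) = 8
Grand total = 50

50


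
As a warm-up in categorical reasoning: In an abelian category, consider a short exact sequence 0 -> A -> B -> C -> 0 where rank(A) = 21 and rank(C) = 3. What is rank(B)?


For a short exact sequence 0 -> A -> B -> C -> 0,
rank is additive: rank(B) = rank(A) + rank(C).
rank(B) = 21 + 3 = 24

24


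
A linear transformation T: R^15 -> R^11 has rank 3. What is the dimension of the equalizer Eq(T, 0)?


The equalizer of f and the zero map is ker(f).
By the rank-nullity theorem: dim(ker(f)) = dim(domain) - rank(f).
dim(ker(f)) = 15 - 3 = 12

12


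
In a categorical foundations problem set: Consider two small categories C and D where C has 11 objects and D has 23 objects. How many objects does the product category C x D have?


The product category C x D has objects that are pairs (c, d).
Number of pairs = |Ob(C)| * |Ob(D)| = 11 * 23 = 253

253


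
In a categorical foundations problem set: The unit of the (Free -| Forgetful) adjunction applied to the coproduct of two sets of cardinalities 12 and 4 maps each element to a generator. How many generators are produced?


The unit eta_X: X -> U(F(X)) of the Free-Forgetful adjunction
maps each element of X to a generator of F(X). For X = S + T (disjoint
union in Set), |S + T| = |S| + |T|.
Total mappings = 12 + 4 = 16.

16


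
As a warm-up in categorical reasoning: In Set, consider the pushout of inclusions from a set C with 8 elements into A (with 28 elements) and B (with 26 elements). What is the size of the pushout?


The pushout A +_C B identifies the images of C in A and B.
|A +_C B| = |A| + |B| - |C| (for injections).
= 28 + 26 - 8 = 46

46


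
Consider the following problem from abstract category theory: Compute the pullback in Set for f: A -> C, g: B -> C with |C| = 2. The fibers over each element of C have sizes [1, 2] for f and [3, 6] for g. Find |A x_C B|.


The pullback A x_C B consists of pairs (a, b) with f(a) = g(b).
For each element c in C, the fiber product has |f^-1(c)| * |g^-1(c)| elements.
Summing over C: 1 * 3 + 2 * 6
= 3 + 12 = 15

15


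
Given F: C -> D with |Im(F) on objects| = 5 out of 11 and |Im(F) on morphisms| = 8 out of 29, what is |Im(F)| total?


The image of F consists of distinct objects and distinct morphisms.
|Im(F)| on objects = 5
|Im(F)| on morphisms = 8
Total image cardinality = 5 + 8 = 13

13


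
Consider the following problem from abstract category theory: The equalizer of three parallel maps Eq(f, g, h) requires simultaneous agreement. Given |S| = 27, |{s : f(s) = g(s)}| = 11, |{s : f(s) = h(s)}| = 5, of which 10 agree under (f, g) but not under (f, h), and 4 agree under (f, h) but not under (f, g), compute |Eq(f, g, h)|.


Eq(f, g, h) is the triple-agreement set: points in S where all three
maps take the same value. Using inclusion-exclusion on the pairwise data:
Pair (f, g) agrees on 11 points; pair (f, h) on 5 points.
Points agreeing under (f, g) but not (f, h) = 10; under (f, h) but not (f, g) = 4.
Triple-agreement = agreement-in-(f, g) minus points that agree under (f, g) but not (f, h):
|Eq(f, g, h)| = 11 - 10 = 1
(cross-check via (f, h): 5 - 4 = 1.)

1


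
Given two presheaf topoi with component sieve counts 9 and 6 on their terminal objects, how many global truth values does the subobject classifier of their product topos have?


In a product of presheaf topoi E_1 x E_2, the subobject classifier
is Omega = Omega_1 x Omega_2 (componentwise), so
|Omega(top)| = |Omega_1(top_1)| * |Omega_2(top_2)|.
= 9 * 6 = 54.

54


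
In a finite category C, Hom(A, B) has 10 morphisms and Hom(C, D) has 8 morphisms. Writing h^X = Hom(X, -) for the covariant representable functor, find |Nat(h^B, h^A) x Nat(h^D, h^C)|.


By the Yoneda lemma, Nat(h^B, h^A) is isomorphic to Hom(A, B),
so |Nat(h^B, h^A)| = |Hom(A, B)| and |Nat(h^D, h^C)| = |Hom(C, D)|.
|Hom(A, B)| = 10, |Hom(C, D)| = 8.
|Nat(h^B, h^A) x Nat(h^D, h^C)| = 10 * 8 = 80

80


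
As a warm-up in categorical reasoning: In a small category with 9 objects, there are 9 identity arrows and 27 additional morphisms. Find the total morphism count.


Each object has an identity morphism, giving 9 identities.
Adding the 27 non-identity morphisms:
Total = 9 + 27 = 36

36


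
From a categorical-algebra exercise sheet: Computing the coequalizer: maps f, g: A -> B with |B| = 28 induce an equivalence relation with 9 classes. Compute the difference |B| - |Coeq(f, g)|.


The coequalizer Coeq(f, g) = B / ~ has one element per equivalence class.
|B| = 28, |Coeq(f, g)| = 9.
|B| - |Coeq(f, g)| = 28 - 9 = 19.

19


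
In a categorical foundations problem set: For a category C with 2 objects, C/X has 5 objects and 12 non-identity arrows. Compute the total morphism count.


In the slice category C/X, objects are morphisms to X.
Identity morphisms: 5 (one per object of C/X).
Non-identity morphisms: 12.
Total = 5 + 12 = 17

17


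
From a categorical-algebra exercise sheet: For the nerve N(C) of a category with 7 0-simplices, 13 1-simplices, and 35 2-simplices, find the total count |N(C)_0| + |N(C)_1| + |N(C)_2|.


The 2-skeleton of the nerve N(C) consists of simplices in dimensions 0, 1, 2:
  |N(C)_0| = 7 (objects)
  |N(C)_1| = 13 (morphisms)
  |N(C)_2| = 35 (composable pairs)
Total = 7 + 13 + 35 = 55

55


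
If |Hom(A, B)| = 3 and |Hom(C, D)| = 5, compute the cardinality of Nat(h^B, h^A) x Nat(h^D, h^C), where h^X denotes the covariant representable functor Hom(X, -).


By the Yoneda lemma, Nat(h^B, h^A) is isomorphic to Hom(A, B),
so |Nat(h^B, h^A)| = |Hom(A, B)| and |Nat(h^D, h^C)| = |Hom(C, D)|.
|Hom(A, B)| = 3, |Hom(C, D)| = 5.
|Nat(h^B, h^A) x Nat(h^D, h^C)| = 3 * 5 = 15

15


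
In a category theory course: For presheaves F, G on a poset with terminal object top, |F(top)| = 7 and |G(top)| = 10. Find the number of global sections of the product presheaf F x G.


Global sections of a presheaf on a poset with terminal top satisfy
Gamma(H) ~ H(top). Presheaves admit pointwise products, so
(F x G)(top) = F(top) x G(top) (Cartesian product).
|Gamma(F x G)| = |F(top)| * |G(top)| = 7 * 10 = 70.

70


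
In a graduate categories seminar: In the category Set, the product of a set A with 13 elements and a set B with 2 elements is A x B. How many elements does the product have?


In Set, the product A x B is the Cartesian product.
By the universal property, |A x B| = |A| * |B|.
|A x B| = 13 * 2 = 26

26


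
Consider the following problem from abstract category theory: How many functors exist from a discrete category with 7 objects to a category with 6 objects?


A functor from a discrete category C to D is determined by
where each object maps. Each of the 7 objects of C can map
to any of the 6 objects of D independently.
Number of functors = 6^7 = 279936

279936


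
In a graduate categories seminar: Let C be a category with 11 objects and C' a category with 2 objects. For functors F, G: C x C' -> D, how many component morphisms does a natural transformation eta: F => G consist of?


A natural transformation eta: F => G assigns one component morphism per
object of the domain category.
The domain is the product category C x C', so
|Ob(C x C')| = |Ob(C)| * |Ob(C')| = 11 * 2 = 22.
Therefore eta has 22 component morphisms.

22


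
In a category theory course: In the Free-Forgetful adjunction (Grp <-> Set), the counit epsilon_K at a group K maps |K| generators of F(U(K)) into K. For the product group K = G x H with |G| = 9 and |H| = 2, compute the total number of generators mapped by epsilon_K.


The counit epsilon_K: F(U(K)) -> K of the Free-Forgetful adjunction
maps |K| generators of F(U(K)) into K. For K = G x H (the product group),
|G x H| = |G| * |H|.
Total generators mapped = 9 * 2 = 18.

18


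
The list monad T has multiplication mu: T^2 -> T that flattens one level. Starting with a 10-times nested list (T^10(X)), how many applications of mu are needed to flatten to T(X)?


Each application of mu: T^2 -> T removes one layer of nesting.
Starting at depth 10 (i.e., T^10(X)), we need to reach T(X).
Number of mu applications = 10 - 1 = 9

9


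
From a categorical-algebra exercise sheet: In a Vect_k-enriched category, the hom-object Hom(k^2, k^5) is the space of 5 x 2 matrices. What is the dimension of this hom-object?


In Vect-enriched categories, Hom(k^n, k^m) is the space of m x n matrices.
dim(Hom(k^2, k^5)) = 5 * 2 = 10

10


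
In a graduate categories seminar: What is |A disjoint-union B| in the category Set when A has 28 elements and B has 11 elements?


In Set, the coproduct A + B is the disjoint union.
|A + B| = |A| + |B| = 28 + 11 = 39

39


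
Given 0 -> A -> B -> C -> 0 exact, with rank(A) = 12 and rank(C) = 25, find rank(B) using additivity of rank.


For a short exact sequence 0 -> A -> B -> C -> 0,
rank is additive: rank(B) = rank(A) + rank(C).
rank(B) = 12 + 25 = 37

37


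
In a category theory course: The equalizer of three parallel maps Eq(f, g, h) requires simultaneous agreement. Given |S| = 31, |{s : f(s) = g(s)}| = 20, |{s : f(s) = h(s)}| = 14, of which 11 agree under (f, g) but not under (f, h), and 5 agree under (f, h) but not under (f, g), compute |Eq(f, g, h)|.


Eq(f, g, h) is the triple-agreement set: points in S where all three
maps take the same value. Using inclusion-exclusion on the pairwise data:
Pair (f, g) agrees on 20 points; pair (f, h) on 14 points.
Points agreeing under (f, g) but not (f, h) = 11; under (f, h) but not (f, g) = 5.
Triple-agreement = agreement-in-(f, g) minus points that agree under (f, g) but not (f, h):
|Eq(f, g, h)| = 20 - 11 = 9
(cross-check via (f, h): 14 - 5 = 9.)

9


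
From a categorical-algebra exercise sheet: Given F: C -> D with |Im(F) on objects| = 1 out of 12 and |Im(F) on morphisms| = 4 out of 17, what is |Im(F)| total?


The image of F consists of distinct objects and distinct morphisms.
|Im(F)| on objects = 1
|Im(F)| on morphisms = 4
Total image cardinality = 1 + 4 = 5

5


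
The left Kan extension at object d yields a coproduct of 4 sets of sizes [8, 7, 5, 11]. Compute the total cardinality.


Pointwise, the left Kan extension (Lan_F H)(d) is the colimit, indexed
by the comma category (F downarrow d), of H composed with the
projection (F downarrow d) -> C. Here that colimit is given
as a coproduct (disjoint union) of sets, so its cardinality is the
sum of the sizes of the summands.
Coproduct of sets with sizes: 8 + 7 + 5 + 11
= 31

31


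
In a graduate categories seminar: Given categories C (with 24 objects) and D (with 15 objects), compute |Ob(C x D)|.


The product category C x D has objects that are pairs (c, d).
Number of pairs = |Ob(C)| * |Ob(D)| = 24 * 15 = 360

360


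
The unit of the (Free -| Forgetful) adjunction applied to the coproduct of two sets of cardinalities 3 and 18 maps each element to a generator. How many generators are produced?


The unit eta_X: X -> U(F(X)) of the Free-Forgetful adjunction
maps each element of X to a generator of F(X). For X = S + T (disjoint
union in Set), |S + T| = |S| + |T|.
Total mappings = 3 + 18 = 21.

21


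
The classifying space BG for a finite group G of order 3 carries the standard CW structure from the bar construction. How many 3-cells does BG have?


In the bar-construction CW model of BG, the n-cells are indexed by
n-tuples [g_1|...|g_n] of non-identity elements of G (degenerate
simplices with some g_i = e do not contribute cells), so there are
(|G| - 1)^n n-cells.
For dim = 3 with |G| = 3:
cells = (3 - 1)^3 = 2^3 = 8

8


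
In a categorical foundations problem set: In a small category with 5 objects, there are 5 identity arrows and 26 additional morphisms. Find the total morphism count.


Each object has an identity morphism, giving 5 identities.
Adding the 26 non-identity morphisms:
Total = 5 + 26 = 31

31


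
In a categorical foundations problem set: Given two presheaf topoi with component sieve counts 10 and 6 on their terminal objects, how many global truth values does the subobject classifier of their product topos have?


In a product of presheaf topoi E_1 x E_2, the subobject classifier
is Omega = Omega_1 x Omega_2 (componentwise), so
|Omega(top)| = |Omega_1(top_1)| * |Omega_2(top_2)|.
= 10 * 6 = 60.

60


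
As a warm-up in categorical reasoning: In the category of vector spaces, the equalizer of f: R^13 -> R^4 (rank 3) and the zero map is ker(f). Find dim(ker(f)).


The equalizer of f and the zero map is ker(f).
By the rank-nullity theorem: dim(ker(f)) = dim(domain) - rank(f).
dim(ker(f)) = 13 - 3 = 10

10


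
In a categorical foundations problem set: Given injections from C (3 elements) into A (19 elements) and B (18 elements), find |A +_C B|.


The pushout A +_C B identifies the images of C in A and B.
|A +_C B| = |A| + |B| - |C| (for injections).
= 19 + 18 - 3 = 34

34


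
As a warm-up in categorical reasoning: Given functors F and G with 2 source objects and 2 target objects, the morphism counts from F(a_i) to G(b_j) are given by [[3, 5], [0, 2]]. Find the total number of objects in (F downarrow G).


Objects of (F downarrow G) are triples (a, b, h: F(a)->G(b)).
The count equals the sum of all entries in the hom-matrix.
sum(row 0) = 8
sum(row 1) = 2
Grand total = 10

10


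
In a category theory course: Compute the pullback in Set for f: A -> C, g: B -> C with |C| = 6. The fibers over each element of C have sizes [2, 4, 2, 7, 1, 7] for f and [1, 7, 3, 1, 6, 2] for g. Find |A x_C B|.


The pullback A x_C B consists of pairs (a, b) with f(a) = g(b).
For each element c in C, the fiber product has |f^-1(c)| * |g^-1(c)| elements.
Summing over C: 2 * 1 + 4 * 7 + 2 * 3 + 7 * 1 + 1 * 6 + 7 * 2
= 2 + 28 + 6 + 7 + 6 + 14 = 63

63


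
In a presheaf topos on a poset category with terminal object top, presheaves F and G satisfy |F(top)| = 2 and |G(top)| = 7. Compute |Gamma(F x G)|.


Global sections of a presheaf on a poset with terminal top satisfy
Gamma(H) ~ H(top). Presheaves admit pointwise products, so
(F x G)(top) = F(top) x G(top) (Cartesian product).
|Gamma(F x G)| = |F(top)| * |G(top)| = 2 * 7 = 14.

14


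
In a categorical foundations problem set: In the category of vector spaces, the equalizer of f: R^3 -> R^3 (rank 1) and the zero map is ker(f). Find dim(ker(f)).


The equalizer of f and the zero map is ker(f).
By the rank-nullity theorem: dim(ker(f)) = dim(domain) - rank(f).
dim(ker(f)) = 3 - 1 = 2

2


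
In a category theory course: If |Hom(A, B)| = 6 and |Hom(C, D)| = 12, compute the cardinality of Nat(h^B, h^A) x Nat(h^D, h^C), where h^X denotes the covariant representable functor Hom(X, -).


By the Yoneda lemma, Nat(h^B, h^A) is isomorphic to Hom(A, B),
so |Nat(h^B, h^A)| = |Hom(A, B)| and |Nat(h^D, h^C)| = |Hom(C, D)|.
|Hom(A, B)| = 6, |Hom(C, D)| = 12.
|Nat(h^B, h^A) x Nat(h^D, h^C)| = 6 * 12 = 72

72


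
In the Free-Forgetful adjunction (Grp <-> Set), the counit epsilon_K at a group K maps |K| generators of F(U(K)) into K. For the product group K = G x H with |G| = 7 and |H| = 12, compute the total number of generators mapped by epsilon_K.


The counit epsilon_K: F(U(K)) -> K of the Free-Forgetful adjunction
maps |K| generators of F(U(K)) into K. For K = G x H (the product group),
|G x H| = |G| * |H|.
Total generators mapped = 7 * 12 = 84.

84


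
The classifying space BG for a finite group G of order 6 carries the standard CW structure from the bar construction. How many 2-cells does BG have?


In the bar-construction CW model of BG, the n-cells are indexed by
n-tuples [g_1|...|g_n] of non-identity elements of G (degenerate
simplices with some g_i = e do not contribute cells), so there are
(|G| - 1)^n n-cells.
For dim = 2 with |G| = 6:
cells = (6 - 1)^2 = 5^2 = 25

25


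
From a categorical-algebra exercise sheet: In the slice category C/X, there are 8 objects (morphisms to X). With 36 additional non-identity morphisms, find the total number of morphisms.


In the slice category C/X, objects are morphisms to X.
Identity morphisms: 8 (one per object of C/X).
Non-identity morphisms: 36.
Total = 8 + 36 = 44

44


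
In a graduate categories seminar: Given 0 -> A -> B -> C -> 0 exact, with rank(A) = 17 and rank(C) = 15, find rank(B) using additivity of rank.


For a short exact sequence 0 -> A -> B -> C -> 0,
rank is additive: rank(B) = rank(A) + rank(C).
rank(B) = 17 + 15 = 32

32


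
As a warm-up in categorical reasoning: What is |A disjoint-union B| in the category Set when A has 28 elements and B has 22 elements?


In Set, the coproduct A + B is the disjoint union.
|A + B| = |A| + |B| = 28 + 22 = 50

50


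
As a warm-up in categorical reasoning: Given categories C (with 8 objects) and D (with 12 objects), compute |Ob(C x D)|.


The product category C x D has objects that are pairs (c, d).
Number of pairs = |Ob(C)| * |Ob(D)| = 8 * 12 = 96

96


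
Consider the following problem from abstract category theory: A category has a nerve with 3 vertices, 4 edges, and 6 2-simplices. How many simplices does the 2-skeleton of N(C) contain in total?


The 2-skeleton of the nerve N(C) consists of simplices in dimensions 0, 1, 2:
  |N(C)_0| = 3 (objects)
  |N(C)_1| = 4 (morphisms)
  |N(C)_2| = 6 (composable pairs)
Total = 3 + 4 + 6 = 13

13


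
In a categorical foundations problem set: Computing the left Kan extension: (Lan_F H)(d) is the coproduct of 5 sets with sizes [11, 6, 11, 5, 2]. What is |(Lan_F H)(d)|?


Pointwise, the left Kan extension (Lan_F H)(d) is the colimit, indexed
by the comma category (F downarrow d), of H composed with the
projection (F downarrow d) -> C. Here that colimit is given
as a coproduct (disjoint union) of sets, so its cardinality is the
sum of the sizes of the summands.
Coproduct of sets with sizes: 11 + 6 + 11 + 5 + 2
= 35

35


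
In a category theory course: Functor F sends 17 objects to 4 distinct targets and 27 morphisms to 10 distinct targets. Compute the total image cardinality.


The image of F consists of distinct objects and distinct morphisms.
|Im(F)| on objects = 4
|Im(F)| on morphisms = 10
Total image cardinality = 4 + 10 = 14

14


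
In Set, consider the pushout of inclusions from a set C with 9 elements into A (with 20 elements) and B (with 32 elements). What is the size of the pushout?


The pushout A +_C B identifies the images of C in A and B.
|A +_C B| = |A| + |B| - |C| (for injections).
= 20 + 32 - 9 = 43

43


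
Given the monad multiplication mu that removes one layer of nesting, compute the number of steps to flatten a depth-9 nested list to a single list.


Each application of mu: T^2 -> T removes one layer of nesting.
Starting at depth 9 (i.e., T^9(X)), we need to reach T(X).
Number of mu applications = 9 - 1 = 8

8


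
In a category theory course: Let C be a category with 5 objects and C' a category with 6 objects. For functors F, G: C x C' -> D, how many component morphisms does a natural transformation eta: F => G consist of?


A natural transformation eta: F => G assigns one component morphism per
object of the domain category.
The domain is the product category C x C', so
|Ob(C x C')| = |Ob(C)| * |Ob(C')| = 5 * 6 = 30.
Therefore eta has 30 component morphisms.

30


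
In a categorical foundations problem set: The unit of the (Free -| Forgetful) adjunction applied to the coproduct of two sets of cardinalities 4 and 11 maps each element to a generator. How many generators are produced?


The unit eta_X: X -> U(F(X)) of the Free-Forgetful adjunction
maps each element of X to a generator of F(X). For X = S + T (disjoint
union in Set), |S + T| = |S| + |T|.
Total mappings = 4 + 11 = 15.

15


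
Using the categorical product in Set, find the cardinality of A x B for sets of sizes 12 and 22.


In Set, the product A x B is the Cartesian product.
By the universal property, |A x B| = |A| * |B|.
|A x B| = 12 * 22 = 264

264


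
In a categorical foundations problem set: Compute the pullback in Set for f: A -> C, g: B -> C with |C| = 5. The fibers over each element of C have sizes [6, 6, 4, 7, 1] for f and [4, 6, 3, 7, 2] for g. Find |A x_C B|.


The pullback A x_C B consists of pairs (a, b) with f(a) = g(b).
For each element c in C, the fiber product has |f^-1(c)| * |g^-1(c)| elements.
Summing over C: 6 * 4 + 6 * 6 + 4 * 3 + 7 * 7 + 1 * 2
= 24 + 36 + 12 + 49 + 2 = 123

123


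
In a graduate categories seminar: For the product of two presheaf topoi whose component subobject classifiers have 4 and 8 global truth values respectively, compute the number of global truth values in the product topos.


In a product of presheaf topoi E_1 x E_2, the subobject classifier
is Omega = Omega_1 x Omega_2 (componentwise), so
|Omega(top)| = |Omega_1(top_1)| * |Omega_2(top_2)|.
= 4 * 8 = 32.

32


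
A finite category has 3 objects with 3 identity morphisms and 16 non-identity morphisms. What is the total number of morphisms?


Each object has an identity morphism, giving 3 identities.
Adding the 16 non-identity morphisms:
Total = 3 + 16 = 19

19


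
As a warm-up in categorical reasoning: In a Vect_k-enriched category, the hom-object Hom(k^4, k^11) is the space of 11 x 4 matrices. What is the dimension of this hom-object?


In Vect-enriched categories, Hom(k^n, k^m) is the space of m x n matrices.
dim(Hom(k^4, k^11)) = 11 * 4 = 44

44


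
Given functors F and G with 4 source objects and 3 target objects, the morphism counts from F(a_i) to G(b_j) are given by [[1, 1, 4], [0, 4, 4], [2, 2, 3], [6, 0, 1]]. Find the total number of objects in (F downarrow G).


Objects of (F downarrow G) are triples (a, b, h: F(a)->G(b)).
The count equals the sum of all entries in the hom-matrix.
sum(row 0) = 6
sum(row 1) = 8
sum(row 2) = 7
sum(row 3) = 7
Grand total = 28

28


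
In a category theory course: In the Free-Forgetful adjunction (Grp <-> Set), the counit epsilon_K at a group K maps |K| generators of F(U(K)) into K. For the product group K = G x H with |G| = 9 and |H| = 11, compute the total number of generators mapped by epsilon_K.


The counit epsilon_K: F(U(K)) -> K of the Free-Forgetful adjunction
maps |K| generators of F(U(K)) into K. For K = G x H (the product group),
|G x H| = |G| * |H|.
Total generators mapped = 9 * 11 = 99.

99


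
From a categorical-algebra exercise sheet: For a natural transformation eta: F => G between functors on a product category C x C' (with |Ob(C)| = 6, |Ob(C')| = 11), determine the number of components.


A natural transformation eta: F => G assigns one component morphism per
object of the domain category.
The domain is the product category C x C', so
|Ob(C x C')| = |Ob(C)| * |Ob(C')| = 6 * 11 = 66.
Therefore eta has 66 component morphisms.

66


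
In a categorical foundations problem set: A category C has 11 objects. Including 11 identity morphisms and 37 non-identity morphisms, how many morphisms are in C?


Each object has an identity morphism, giving 11 identities.
Adding the 37 non-identity morphisms:
Total = 11 + 37 = 48

48


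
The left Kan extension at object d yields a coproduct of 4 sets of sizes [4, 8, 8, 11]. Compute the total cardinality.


Pointwise, the left Kan extension (Lan_F H)(d) is the colimit, indexed
by the comma category (F downarrow d), of H composed with the
projection (F downarrow d) -> C. Here that colimit is given
as a coproduct (disjoint union) of sets, so its cardinality is the
sum of the sizes of the summands.
Coproduct of sets with sizes: 4 + 8 + 8 + 11
= 31

31


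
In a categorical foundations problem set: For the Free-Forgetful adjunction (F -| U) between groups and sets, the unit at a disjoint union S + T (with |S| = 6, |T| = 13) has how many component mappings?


The unit eta_X: X -> U(F(X)) of the Free-Forgetful adjunction
maps each element of X to a generator of F(X). For X = S + T (disjoint
union in Set), |S + T| = |S| + |T|.
Total mappings = 6 + 13 = 19.

19


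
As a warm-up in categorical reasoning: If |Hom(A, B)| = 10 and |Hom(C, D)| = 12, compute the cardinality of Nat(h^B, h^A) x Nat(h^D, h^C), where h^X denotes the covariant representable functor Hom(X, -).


By the Yoneda lemma, Nat(h^B, h^A) is isomorphic to Hom(A, B),
so |Nat(h^B, h^A)| = |Hom(A, B)| and |Nat(h^D, h^C)| = |Hom(C, D)|.
|Hom(A, B)| = 10, |Hom(C, D)| = 12.
|Nat(h^B, h^A) x Nat(h^D, h^C)| = 10 * 12 = 120

120


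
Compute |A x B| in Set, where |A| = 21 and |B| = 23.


In Set, the product A x B is the Cartesian product.
By the universal property, |A x B| = |A| * |B|.
|A x B| = 21 * 23 = 483

483


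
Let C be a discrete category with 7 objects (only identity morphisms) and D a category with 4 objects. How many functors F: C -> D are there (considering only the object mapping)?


A functor from a discrete category C to D is determined by
where each object maps. Each of the 7 objects of C can map
to any of the 4 objects of D independently.
Number of functors = 4^7 = 16384

16384


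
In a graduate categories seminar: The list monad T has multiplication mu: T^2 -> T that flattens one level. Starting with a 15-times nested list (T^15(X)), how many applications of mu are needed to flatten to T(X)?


Each application of mu: T^2 -> T removes one layer of nesting.
Starting at depth 15 (i.e., T^15(X)), we need to reach T(X).
Number of mu applications = 15 - 1 = 14

14


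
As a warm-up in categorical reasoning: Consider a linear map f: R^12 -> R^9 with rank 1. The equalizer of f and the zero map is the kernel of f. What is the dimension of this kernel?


The equalizer of f and the zero map is ker(f).
By the rank-nullity theorem: dim(ker(f)) = dim(domain) - rank(f).
dim(ker(f)) = 12 - 1 = 11

11


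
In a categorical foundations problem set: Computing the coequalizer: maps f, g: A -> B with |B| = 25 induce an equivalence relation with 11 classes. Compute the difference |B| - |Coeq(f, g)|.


The coequalizer Coeq(f, g) = B / ~ has one element per equivalence class.
|B| = 25, |Coeq(f, g)| = 11.
|B| - |Coeq(f, g)| = 25 - 11 = 14.

14


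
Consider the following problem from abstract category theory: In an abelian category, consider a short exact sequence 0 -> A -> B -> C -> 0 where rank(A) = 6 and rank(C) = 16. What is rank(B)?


For a short exact sequence 0 -> A -> B -> C -> 0,
rank is additive: rank(B) = rank(A) + rank(C).
rank(B) = 6 + 16 = 22

22


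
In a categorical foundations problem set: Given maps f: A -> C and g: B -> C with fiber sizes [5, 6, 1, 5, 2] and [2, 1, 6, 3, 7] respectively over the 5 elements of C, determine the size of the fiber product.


The pullback A x_C B consists of pairs (a, b) with f(a) = g(b).
For each element c in C, the fiber product has |f^-1(c)| * |g^-1(c)| elements.
Summing over C: 5 * 2 + 6 * 1 + 1 * 6 + 5 * 3 + 2 * 7
= 10 + 6 + 6 + 15 + 14 = 51

51


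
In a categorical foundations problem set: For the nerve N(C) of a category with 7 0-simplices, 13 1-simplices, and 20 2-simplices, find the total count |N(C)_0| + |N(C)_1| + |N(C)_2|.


The 2-skeleton of the nerve N(C) consists of simplices in dimensions 0, 1, 2:
  |N(C)_0| = 7 (objects)
  |N(C)_1| = 13 (morphisms)
  |N(C)_2| = 20 (composable pairs)
Total = 7 + 13 + 20 = 40

40


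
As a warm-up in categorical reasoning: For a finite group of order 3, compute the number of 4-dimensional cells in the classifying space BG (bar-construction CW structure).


In the bar-construction CW model of BG, the n-cells are indexed by
n-tuples [g_1|...|g_n] of non-identity elements of G (degenerate
simplices with some g_i = e do not contribute cells), so there are
(|G| - 1)^n n-cells.
For dim = 4 with |G| = 3:
cells = (3 - 1)^4 = 2^4 = 16

16


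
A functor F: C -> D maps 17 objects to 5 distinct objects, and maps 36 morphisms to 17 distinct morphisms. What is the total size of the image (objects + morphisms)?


The image of F consists of distinct objects and distinct morphisms.
|Im(F)| on objects = 5
|Im(F)| on morphisms = 17
Total image cardinality = 5 + 17 = 22

22


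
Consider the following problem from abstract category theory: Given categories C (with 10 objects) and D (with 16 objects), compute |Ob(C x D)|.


The product category C x D has objects that are pairs (c, d).
Number of pairs = |Ob(C)| * |Ob(D)| = 10 * 16 = 160

160


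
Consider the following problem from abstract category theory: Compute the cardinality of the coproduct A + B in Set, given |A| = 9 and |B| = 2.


In Set, the coproduct A + B is the disjoint union.
|A + B| = |A| + |B| = 9 + 2 = 11

11


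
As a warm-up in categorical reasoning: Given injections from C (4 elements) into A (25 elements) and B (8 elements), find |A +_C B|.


The pushout A +_C B identifies the images of C in A and B.
|A +_C B| = |A| + |B| - |C| (for injections).
= 25 + 8 - 4 = 29

29


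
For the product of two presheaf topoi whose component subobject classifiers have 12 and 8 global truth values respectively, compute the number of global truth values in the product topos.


In a product of presheaf topoi E_1 x E_2, the subobject classifier
is Omega = Omega_1 x Omega_2 (componentwise), so
|Omega(top)| = |Omega_1(top_1)| * |Omega_2(top_2)|.
= 12 * 8 = 96.

96


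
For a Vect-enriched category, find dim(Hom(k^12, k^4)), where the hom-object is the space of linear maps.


In Vect-enriched categories, Hom(k^n, k^m) is the space of m x n matrices.
dim(Hom(k^12, k^4)) = 4 * 12 = 48

48


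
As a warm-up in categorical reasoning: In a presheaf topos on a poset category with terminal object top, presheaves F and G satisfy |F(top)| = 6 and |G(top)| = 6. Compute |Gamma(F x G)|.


Global sections of a presheaf on a poset with terminal top satisfy
Gamma(H) ~ H(top). Presheaves admit pointwise products, so
(F x G)(top) = F(top) x G(top) (Cartesian product).
|Gamma(F x G)| = |F(top)| * |G(top)| = 6 * 6 = 36.

36


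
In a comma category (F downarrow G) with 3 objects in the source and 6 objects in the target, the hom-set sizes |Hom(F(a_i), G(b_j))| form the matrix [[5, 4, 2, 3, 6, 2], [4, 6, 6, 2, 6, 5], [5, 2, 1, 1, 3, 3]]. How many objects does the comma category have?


Objects of (F downarrow G) are triples (a, b, h: F(a)->G(b)).
The count equals the sum of all entries in the hom-matrix.
sum(row 0) = 22
sum(row 1) = 29
sum(row 2) = 15
Grand total = 66

66


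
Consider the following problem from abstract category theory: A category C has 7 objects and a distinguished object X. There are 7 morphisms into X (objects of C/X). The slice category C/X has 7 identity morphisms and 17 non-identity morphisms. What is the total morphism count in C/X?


In the slice category C/X, objects are morphisms to X.
Identity morphisms: 7 (one per object of C/X).
Non-identity morphisms: 17.
Total = 7 + 17 = 24

24


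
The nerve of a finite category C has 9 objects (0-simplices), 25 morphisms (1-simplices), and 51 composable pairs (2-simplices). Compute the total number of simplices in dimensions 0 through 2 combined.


The 2-skeleton of the nerve N(C) consists of simplices in dimensions 0, 1, 2:
  |N(C)_0| = 9 (objects)
  |N(C)_1| = 25 (morphisms)
  |N(C)_2| = 51 (composable pairs)
Total = 9 + 25 + 51 = 85

85


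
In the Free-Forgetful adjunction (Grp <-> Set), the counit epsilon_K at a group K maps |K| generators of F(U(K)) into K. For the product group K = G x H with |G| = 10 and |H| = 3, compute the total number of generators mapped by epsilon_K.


The counit epsilon_K: F(U(K)) -> K of the Free-Forgetful adjunction
maps |K| generators of F(U(K)) into K. For K = G x H (the product group),
|G x H| = |G| * |H|.
Total generators mapped = 10 * 3 = 30.

30


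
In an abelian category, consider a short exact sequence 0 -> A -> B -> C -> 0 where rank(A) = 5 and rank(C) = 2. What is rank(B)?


For a short exact sequence 0 -> A -> B -> C -> 0,
rank is additive: rank(B) = rank(A) + rank(C).
rank(B) = 5 + 2 = 7

7


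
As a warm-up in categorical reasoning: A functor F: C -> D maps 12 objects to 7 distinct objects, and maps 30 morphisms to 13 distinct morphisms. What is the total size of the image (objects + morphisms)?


The image of F consists of distinct objects and distinct morphisms.
|Im(F)| on objects = 7
|Im(F)| on morphisms = 13
Total image cardinality = 7 + 13 = 20

20


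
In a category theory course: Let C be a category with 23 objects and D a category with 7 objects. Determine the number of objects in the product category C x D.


The product category C x D has objects that are pairs (c, d).
Number of pairs = |Ob(C)| * |Ob(D)| = 23 * 7 = 161

161


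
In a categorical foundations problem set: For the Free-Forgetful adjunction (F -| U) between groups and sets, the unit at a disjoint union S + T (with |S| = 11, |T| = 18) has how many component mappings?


The unit eta_X: X -> U(F(X)) of the Free-Forgetful adjunction
maps each element of X to a generator of F(X). For X = S + T (disjoint
union in Set), |S + T| = |S| + |T|.
Total mappings = 11 + 18 = 29.

29


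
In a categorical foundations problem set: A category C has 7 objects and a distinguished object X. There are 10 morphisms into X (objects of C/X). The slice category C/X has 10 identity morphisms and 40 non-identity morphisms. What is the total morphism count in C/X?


In the slice category C/X, objects are morphisms to X.
Identity morphisms: 10 (one per object of C/X).
Non-identity morphisms: 40.
Total = 10 + 40 = 50

50


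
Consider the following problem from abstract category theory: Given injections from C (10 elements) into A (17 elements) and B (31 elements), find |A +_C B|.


The pushout A +_C B identifies the images of C in A and B.
|A +_C B| = |A| + |B| - |C| (for injections).
= 17 + 31 - 10 = 38

38


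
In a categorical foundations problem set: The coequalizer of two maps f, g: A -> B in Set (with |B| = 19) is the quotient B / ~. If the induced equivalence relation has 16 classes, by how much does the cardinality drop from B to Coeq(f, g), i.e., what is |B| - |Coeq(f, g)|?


The coequalizer Coeq(f, g) = B / ~ has one element per equivalence class.
|B| = 19, |Coeq(f, g)| = 16.
|B| - |Coeq(f, g)| = 19 - 16 = 3.

3


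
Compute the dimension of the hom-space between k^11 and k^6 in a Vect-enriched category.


In Vect-enriched categories, Hom(k^n, k^m) is the space of m x n matrices.
dim(Hom(k^11, k^6)) = 6 * 11 = 66

66


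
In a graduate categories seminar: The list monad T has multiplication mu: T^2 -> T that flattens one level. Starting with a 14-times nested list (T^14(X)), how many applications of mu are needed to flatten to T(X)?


Each application of mu: T^2 -> T removes one layer of nesting.
Starting at depth 14 (i.e., T^14(X)), we need to reach T(X).
Number of mu applications = 14 - 1 = 13

13


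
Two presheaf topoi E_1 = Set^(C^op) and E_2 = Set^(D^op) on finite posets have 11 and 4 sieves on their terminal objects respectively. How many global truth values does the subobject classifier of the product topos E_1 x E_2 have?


In a product of presheaf topoi E_1 x E_2, the subobject classifier
is Omega = Omega_1 x Omega_2 (componentwise), so
|Omega(top)| = |Omega_1(top_1)| * |Omega_2(top_2)|.
= 11 * 4 = 44.

44
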